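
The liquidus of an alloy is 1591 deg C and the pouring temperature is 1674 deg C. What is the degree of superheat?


Formula: Superheat = T_pour - T_melt
Superheat = 1674 - 1591 = 83 deg C

83 deg C


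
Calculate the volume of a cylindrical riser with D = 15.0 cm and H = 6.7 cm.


Formula: V = pi * (D/2)^2 * H  (cylinder volume)
Radius = D/2 = 15.0/2 = 7.5 cm
V = pi * 7.5^2 * 6.7 = 1183.9877 cm^3

Final answer: 1183.9877 cm^3


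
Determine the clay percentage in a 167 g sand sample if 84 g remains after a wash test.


Formula: Clay% = (W_total - W_washed) / W_total * 100
Clay mass = 167 - 84 = 83 g
Clay% = 83 / 167 * 100 = 49.7006%

Final answer: 49.7006%


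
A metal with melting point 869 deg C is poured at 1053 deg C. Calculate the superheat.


Formula: Superheat = T_pour - T_melt
Superheat = 1053 - 869 = 184 deg C


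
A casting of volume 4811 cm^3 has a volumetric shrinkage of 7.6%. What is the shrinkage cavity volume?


Formula: V_shrink = V_casting * shrinkage_pct / 100
V_shrink = 4811 cm^3 * 7.6 / 100 = 365.6360 cm^3


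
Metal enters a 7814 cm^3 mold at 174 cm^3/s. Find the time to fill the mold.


Formula: t_fill = V_mold / Q_flow
t = 7814 cm^3 / 174 cm^3/s = 44.9080 s

Answer: 44.9080 s


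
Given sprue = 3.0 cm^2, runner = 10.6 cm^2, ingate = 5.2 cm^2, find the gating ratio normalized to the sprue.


Sprue:Runner:Ingate = 1 : 10.6/3.0 : 5.2/3.0 = 1:3.53:1.73

Answer: 1:3.53:1.73


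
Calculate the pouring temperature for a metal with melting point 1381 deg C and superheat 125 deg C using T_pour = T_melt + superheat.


Formula: T_pour = T_melt + Superheat
T_pour = 1381 + 125 = 1506 deg C


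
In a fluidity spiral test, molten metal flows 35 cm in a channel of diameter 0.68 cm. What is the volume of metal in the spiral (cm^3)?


Formula: V = pi * (d/2)^2 * L  (cylinder volume)
Radius = 0.68/2 = 0.34 cm
V = pi * 0.34^2 * 35 = 12.7109 cm^3


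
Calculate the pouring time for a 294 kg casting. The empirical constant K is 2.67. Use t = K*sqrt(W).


Formula: t = K * sqrt(W)
sqrt(W) = sqrt(294) = 17.14643
t = 2.67 * 17.14643 = 45.7810 s

Answer: 45.7810 s


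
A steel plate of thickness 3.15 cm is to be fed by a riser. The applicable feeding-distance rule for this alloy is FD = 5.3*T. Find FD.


Formula: FD = 5.3 * T  (riser feeding-distance rule)
FD = 5.3 * 3.15 cm = 16.6950 cm

Final answer: 16.6950 cm


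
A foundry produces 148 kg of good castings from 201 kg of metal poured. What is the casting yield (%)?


Formula: Casting Yield = (W_good / W_total) * 100
Yield = (148 kg / 201 kg) * 100 = 73.6318%

Answer: 73.6318%


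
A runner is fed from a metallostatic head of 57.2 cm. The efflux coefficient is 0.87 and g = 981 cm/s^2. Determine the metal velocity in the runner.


Formula: v = Cd * sqrt(2 * g * h)  (Torricelli with discharge coefficient)
2*g*h = 2 * 981 * 57.2 = 112226.4 cm^2/s^2
sqrt(112226.4) = 335.00209 cm/s
v = 0.87 * 335.00209 = 291.4518 cm/s


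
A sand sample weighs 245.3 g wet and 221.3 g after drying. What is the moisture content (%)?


Formula: MC = (W_wet - W_dry) / W_wet * 100
Water mass = 245.3 - 221.3 = 24.0 g
MC = 24.0 / 245.3 * 100 = 9.7839%

Final answer: 9.7839%


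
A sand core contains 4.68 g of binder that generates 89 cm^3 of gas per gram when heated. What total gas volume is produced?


Formula: V_gas = W_binder * gas_evolution_rate
V = 4.68 g * 89 cm^3/g = 416.5200 cm^3


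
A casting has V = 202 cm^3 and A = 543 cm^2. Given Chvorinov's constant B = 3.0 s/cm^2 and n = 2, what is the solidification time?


Formula: t_s = B * (V/A)^n  (Chvorinov's rule, n=2)
Modulus M = V/A = 202/543 = 0.372007 cm
M^2 = 0.372007^2 = 0.138389 cm^2
t_s = 3.0 * 0.138389 = 0.4152 s

Answer: 0.4152 s


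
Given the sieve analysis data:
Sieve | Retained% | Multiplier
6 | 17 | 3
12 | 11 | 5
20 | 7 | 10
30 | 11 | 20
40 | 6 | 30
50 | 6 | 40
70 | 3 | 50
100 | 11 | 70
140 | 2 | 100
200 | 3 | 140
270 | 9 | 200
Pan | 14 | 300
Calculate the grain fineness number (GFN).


Formula: GFN = sum(pct * multiplier) / sum(pct)
sum(pct * multiplier) = 8356
sum(pct) = 100
GFN = 8356 / 100 = 83.56

Final answer: 83.56


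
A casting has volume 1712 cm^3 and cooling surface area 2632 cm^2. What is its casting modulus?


Formula: Casting Modulus M = V / A
M = 1712 cm^3 / 2632 cm^2 = 0.6505 cm

0.6505 cm


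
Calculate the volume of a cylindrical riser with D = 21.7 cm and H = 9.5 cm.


Formula: V = pi * (D/2)^2 * H  (cylinder volume)
Radius = D/2 = 21.7/2 = 10.85 cm
V = pi * 10.85^2 * 9.5 = 3513.4433 cm^3

3513.4433 cm^3


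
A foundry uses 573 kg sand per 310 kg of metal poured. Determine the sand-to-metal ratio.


Formula: Sand-to-Metal Ratio = W_sand / W_metal
Ratio = 573 kg / 310 kg = 1.8484

Answer: 1.8484


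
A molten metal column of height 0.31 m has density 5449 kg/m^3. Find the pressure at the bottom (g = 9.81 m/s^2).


Formula: P = rho * g * h
rho * g = 5449 * 9.81 = 53454.69 N/m^3
P = 53454.69 * 0.31 = 16570.9539 Pa


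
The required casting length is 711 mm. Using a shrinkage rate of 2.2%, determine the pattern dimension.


Formula: L_pattern = L_casting * (1 + shrinkage_rate/100)
Shrinkage factor = 1 + 2.2/100 = 1.022
L_pattern = 711 mm * 1.022 = 726.6420 mm

Final answer: 726.6420 mm


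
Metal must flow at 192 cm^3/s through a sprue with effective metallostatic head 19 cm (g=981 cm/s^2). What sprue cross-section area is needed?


Formula: v = sqrt(2*g*h), A = Q/v
Velocity: v = sqrt(2 * 981 * 19) = sqrt(37278) = 193.0751 cm/s
Sprue area: A = Q / v = 192 / 193.0751 = 0.9944 cm^2


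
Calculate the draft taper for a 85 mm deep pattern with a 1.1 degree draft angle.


Formula: taper = depth * tan(draft_angle)
tan(1.1 deg) = 0.0192010
taper = 85 mm * 0.0192010 = 1.6321 mm

Answer: 1.6321 mm


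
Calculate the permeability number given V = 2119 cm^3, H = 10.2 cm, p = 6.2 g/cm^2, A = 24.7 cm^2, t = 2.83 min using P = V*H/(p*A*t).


Formula: Permeability Number P = (V * H) / (p * A * t)
Numerator: V * H = 2119 * 10.2 = 21613.8
Denominator: p * A * t = 6.2 * 24.7 * 2.83 = 433.3862
P = 21613.8 / 433.3862 = 49.8719


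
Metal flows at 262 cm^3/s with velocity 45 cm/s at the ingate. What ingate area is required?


Formula: A_ingate = Q / v  (continuity equation)
A = 262 cm^3/s / 45 cm/s = 5.8222 cm^2

5.8222 cm^2


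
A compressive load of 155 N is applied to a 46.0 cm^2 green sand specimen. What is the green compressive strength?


Formula: Compressive Strength = Force / Area
Strength = 155 N / 46.0 cm^2 = 3.3696 N/cm^2

Final answer: 3.3696 N/cm^2


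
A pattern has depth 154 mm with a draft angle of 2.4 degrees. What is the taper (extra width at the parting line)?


Formula: taper = depth * tan(draft_angle)
tan(2.4 deg) = 0.0419124
taper = 154 mm * 0.0419124 = 6.4545 mm

Answer: 6.4545 mm


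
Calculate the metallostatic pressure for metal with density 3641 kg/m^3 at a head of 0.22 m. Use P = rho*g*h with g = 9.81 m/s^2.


Formula: P = rho * g * h
rho * g = 3641 * 9.81 = 35718.21 N/m^3
P = 35718.21 * 0.22 = 7858.0062 Pa

Final answer: 7858.0062 Pa


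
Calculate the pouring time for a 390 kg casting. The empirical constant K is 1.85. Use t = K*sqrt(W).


Formula: t = K * sqrt(W)
sqrt(W) = sqrt(390) = 19.74842
t = 1.85 * 19.74842 = 36.5346 s

36.5346 s


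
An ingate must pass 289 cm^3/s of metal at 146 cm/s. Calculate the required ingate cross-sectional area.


Formula: A_ingate = Q / v  (continuity equation)
A = 289 cm^3/s / 146 cm/s = 1.9795 cm^2

Answer: 1.9795 cm^2


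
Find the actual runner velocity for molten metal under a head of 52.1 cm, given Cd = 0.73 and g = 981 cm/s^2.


Formula: v = Cd * sqrt(2 * g * h)  (Torricelli with discharge coefficient)
2*g*h = 2 * 981 * 52.1 = 102220.2 cm^2/s^2
sqrt(102220.2) = 319.71894 cm/s
v = 0.73 * 319.71894 = 233.3948 cm/s

233.3948 cm/s


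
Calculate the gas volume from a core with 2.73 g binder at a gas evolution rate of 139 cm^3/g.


Formula: V_gas = W_binder * gas_evolution_rate
V = 2.73 g * 139 cm^3/g = 379.4700 cm^3


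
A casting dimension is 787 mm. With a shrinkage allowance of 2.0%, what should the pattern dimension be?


Formula: L_pattern = L_casting * (1 + shrinkage_rate/100)
Shrinkage factor = 1 + 2.0/100 = 1.02
L_pattern = 787 mm * 1.02 = 802.7400 mm

Final answer: 802.7400 mm


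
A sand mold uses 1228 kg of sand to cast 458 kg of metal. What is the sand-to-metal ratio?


Formula: Sand-to-Metal Ratio = W_sand / W_metal
Ratio = 1228 kg / 458 kg = 2.6812

2.6812


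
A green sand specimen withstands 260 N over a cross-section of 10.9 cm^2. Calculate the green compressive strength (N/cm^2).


Formula: Compressive Strength = Force / Area
Strength = 260 N / 10.9 cm^2 = 23.8532 N/cm^2


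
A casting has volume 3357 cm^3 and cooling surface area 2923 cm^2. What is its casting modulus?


Formula: Casting Modulus M = V / A
M = 3357 cm^3 / 2923 cm^2 = 1.1485 cm

Final answer: 1.1485 cm


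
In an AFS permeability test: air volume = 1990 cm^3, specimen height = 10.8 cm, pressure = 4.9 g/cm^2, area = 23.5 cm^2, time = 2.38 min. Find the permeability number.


Formula: Permeability Number P = (V * H) / (p * A * t)
Numerator: V * H = 1990 * 10.8 = 21492.0
Denominator: p * A * t = 4.9 * 23.5 * 2.38 = 274.057
P = 21492.0 / 274.057 = 78.4216

Final answer: 78.4216


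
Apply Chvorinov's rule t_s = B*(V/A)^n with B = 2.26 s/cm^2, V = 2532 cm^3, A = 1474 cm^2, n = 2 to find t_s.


Formula: t_s = B * (V/A)^n  (Chvorinov's rule, n=2)
Modulus M = V/A = 2532/1474 = 1.717775 cm
M^2 = 1.717775^2 = 2.950751 cm^2
t_s = 2.26 * 2.950751 = 6.6687 s

Answer: 6.6687 s


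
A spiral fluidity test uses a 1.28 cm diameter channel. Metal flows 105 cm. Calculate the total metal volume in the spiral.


Formula: V = pi * (d/2)^2 * L  (cylinder volume)
Radius = 1.28/2 = 0.64 cm
V = pi * 0.64^2 * 105 = 135.1136 cm^3

Final answer: 135.1136 cm^3


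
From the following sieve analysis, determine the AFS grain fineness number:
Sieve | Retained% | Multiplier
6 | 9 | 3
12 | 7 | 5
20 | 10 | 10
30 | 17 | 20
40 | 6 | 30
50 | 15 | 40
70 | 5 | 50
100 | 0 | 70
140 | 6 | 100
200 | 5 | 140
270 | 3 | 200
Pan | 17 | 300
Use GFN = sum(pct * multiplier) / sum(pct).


Formula: GFN = sum(pct * multiplier) / sum(pct)
sum(pct * multiplier) = 8532
sum(pct) = 100
GFN = 8532 / 100 = 85.32


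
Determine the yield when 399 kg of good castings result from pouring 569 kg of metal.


Formula: Casting Yield = (W_good / W_total) * 100
Yield = (399 kg / 569 kg) * 100 = 70.1230%

Final answer: 70.1230%


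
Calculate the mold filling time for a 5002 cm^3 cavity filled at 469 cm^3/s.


Formula: t_fill = V_mold / Q_flow
t = 5002 cm^3 / 469 cm^3/s = 10.6652 s

10.6652 s


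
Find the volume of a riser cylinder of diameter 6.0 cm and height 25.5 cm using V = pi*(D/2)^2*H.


Formula: V = pi * (D/2)^2 * H  (cylinder volume)
Radius = D/2 = 6.0/2 = 3.0 cm
V = pi * 3.0^2 * 25.5 = 720.9955 cm^3

Final answer: 720.9955 cm^3


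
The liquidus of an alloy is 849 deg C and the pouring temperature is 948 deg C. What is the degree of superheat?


Formula: Superheat = T_pour - T_melt
Superheat = 948 - 849 = 99 deg C


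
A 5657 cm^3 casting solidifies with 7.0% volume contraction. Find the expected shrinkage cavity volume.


Formula: V_shrink = V_casting * shrinkage_pct / 100
V_shrink = 5657 cm^3 * 7.0 / 100 = 395.9900 cm^3

Final answer: 395.9900 cm^3


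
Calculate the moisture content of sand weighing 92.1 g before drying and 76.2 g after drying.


Formula: MC = (W_wet - W_dry) / W_wet * 100
Water mass = 92.1 - 76.2 = 15.9 g
MC = 15.9 / 92.1 * 100 = 17.2638%

Final answer: 17.2638%


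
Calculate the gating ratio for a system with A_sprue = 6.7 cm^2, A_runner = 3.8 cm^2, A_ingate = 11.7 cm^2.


Sprue:Runner:Ingate = 1 : 3.8/6.7 : 11.7/6.7 = 1:0.57:1.75


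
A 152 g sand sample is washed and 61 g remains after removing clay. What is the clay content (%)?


Formula: Clay% = (W_total - W_washed) / W_total * 100
Clay mass = 152 - 61 = 91 g
Clay% = 91 / 152 * 100 = 59.8684%


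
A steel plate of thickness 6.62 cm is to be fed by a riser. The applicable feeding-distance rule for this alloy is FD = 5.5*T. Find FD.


Formula: FD = 5.5 * T  (riser feeding-distance rule)
FD = 5.5 * 6.62 cm = 36.4100 cm


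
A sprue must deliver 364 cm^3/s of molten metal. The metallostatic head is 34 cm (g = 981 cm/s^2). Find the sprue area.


Formula: v = sqrt(2*g*h), A = Q/v
Velocity: v = sqrt(2 * 981 * 34) = sqrt(66708) = 258.2789 cm/s
Sprue area: A = Q / v = 364 / 258.2789 = 1.4093 cm^2

1.4093 cm^2


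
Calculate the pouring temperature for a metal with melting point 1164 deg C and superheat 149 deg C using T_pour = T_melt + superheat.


Formula: T_pour = T_melt + Superheat
T_pour = 1164 + 149 = 1313 deg C

Answer: 1313 deg C


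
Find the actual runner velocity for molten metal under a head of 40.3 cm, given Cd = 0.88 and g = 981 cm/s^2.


Formula: v = Cd * sqrt(2 * g * h)  (Torricelli with discharge coefficient)
2*g*h = 2 * 981 * 40.3 = 79068.6 cm^2/s^2
sqrt(79068.6) = 281.19139 cm/s
v = 0.88 * 281.19139 = 247.4484 cm/s

Final answer: 247.4484 cm/s


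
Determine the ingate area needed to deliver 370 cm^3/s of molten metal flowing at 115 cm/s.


Formula: A_ingate = Q / v  (continuity equation)
A = 370 cm^3/s / 115 cm/s = 3.2174 cm^2

Answer: 3.2174 cm^2


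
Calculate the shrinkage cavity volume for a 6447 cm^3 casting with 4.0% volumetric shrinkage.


Formula: V_shrink = V_casting * shrinkage_pct / 100
V_shrink = 6447 cm^3 * 4.0 / 100 = 257.8800 cm^3

257.8800 cm^3


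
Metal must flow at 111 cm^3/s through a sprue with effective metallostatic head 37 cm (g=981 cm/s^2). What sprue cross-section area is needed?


Formula: v = sqrt(2*g*h), A = Q/v
Velocity: v = sqrt(2 * 981 * 37) = sqrt(72594) = 269.4327 cm/s
Sprue area: A = Q / v = 111 / 269.4327 = 0.4120 cm^2

Answer: 0.4120 cm^2


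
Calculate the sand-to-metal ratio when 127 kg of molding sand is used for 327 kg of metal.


Formula: Sand-to-Metal Ratio = W_sand / W_metal
Ratio = 127 kg / 327 kg = 0.3884

Final answer: 0.3884


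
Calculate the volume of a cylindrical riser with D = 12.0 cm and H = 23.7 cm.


Formula: V = pi * (D/2)^2 * H  (cylinder volume)
Radius = D/2 = 12.0/2 = 6.0 cm
V = pi * 6.0^2 * 23.7 = 2680.4069 cm^3

Answer: 2680.4069 cm^3


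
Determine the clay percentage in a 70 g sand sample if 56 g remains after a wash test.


Formula: Clay% = (W_total - W_washed) / W_total * 100
Clay mass = 70 - 56 = 14 g
Clay% = 14 / 70 * 100 = 20.0000%

Answer: 20.0000%


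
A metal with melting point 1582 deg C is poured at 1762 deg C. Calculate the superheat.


Formula: Superheat = T_pour - T_melt
Superheat = 1762 - 1582 = 180 deg C

Final answer: 180 deg C


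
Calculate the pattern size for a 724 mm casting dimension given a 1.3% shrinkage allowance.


Formula: L_pattern = L_casting * (1 + shrinkage_rate/100)
Shrinkage factor = 1 + 1.3/100 = 1.013
L_pattern = 724 mm * 1.013 = 733.4120 mm

Final answer: 733.4120 mm


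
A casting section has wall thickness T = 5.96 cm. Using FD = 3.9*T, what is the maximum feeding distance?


Formula: FD = 3.9 * T  (riser feeding-distance rule)
FD = 3.9 * 5.96 cm = 23.2440 cm

23.2440 cm


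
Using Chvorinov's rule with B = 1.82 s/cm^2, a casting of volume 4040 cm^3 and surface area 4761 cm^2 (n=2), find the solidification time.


Formula: t_s = B * (V/A)^n  (Chvorinov's rule, n=2)
Modulus M = V/A = 4040/4761 = 0.848561 cm
M^2 = 0.848561^2 = 0.720056 cm^2
t_s = 1.82 * 0.720056 = 1.3105 s

1.3105 s


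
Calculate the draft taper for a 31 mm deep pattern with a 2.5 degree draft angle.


Formula: taper = depth * tan(draft_angle)
tan(2.5 deg) = 0.0436609
taper = 31 mm * 0.0436609 = 1.3535 mm


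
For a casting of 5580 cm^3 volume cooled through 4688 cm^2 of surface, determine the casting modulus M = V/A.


Formula: Casting Modulus M = V / A
M = 5580 cm^3 / 4688 cm^2 = 1.1903 cm


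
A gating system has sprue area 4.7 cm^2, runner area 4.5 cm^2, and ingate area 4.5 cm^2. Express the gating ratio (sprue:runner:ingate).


Sprue:Runner:Ingate = 1 : 4.5/4.7 : 4.5/4.7 = 1:0.96:0.96

1:0.96:0.96


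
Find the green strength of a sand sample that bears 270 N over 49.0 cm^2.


Formula: Compressive Strength = Force / Area
Strength = 270 N / 49.0 cm^2 = 5.5102 N/cm^2


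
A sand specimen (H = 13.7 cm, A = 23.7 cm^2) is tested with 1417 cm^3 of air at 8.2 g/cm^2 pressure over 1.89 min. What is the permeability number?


Formula: Permeability Number P = (V * H) / (p * A * t)
Numerator: V * H = 1417 * 13.7 = 19412.9
Denominator: p * A * t = 8.2 * 23.7 * 1.89 = 367.3026
P = 19412.9 / 367.3026 = 52.8526


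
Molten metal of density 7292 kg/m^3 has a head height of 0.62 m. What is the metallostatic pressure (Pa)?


Formula: P = rho * g * h
rho * g = 7292 * 9.81 = 71534.52 N/m^3
P = 71534.52 * 0.62 = 44351.4024 Pa

Answer: 44351.4024 Pa


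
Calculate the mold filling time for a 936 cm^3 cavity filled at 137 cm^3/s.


Formula: t_fill = V_mold / Q_flow
t = 936 cm^3 / 137 cm^3/s = 6.8321 s

Answer: 6.8321 s


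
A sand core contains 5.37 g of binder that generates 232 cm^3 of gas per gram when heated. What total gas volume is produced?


Formula: V_gas = W_binder * gas_evolution_rate
V = 5.37 g * 232 cm^3/g = 1245.8400 cm^3

Answer: 1245.8400 cm^3


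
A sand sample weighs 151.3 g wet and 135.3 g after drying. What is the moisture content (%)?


Formula: MC = (W_wet - W_dry) / W_wet * 100
Water mass = 151.3 - 135.3 = 16.0 g
MC = 16.0 / 151.3 * 100 = 10.5750%

10.5750%


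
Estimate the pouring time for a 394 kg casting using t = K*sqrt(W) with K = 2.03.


Formula: t = K * sqrt(W)
sqrt(W) = sqrt(394) = 19.84943
t = 2.03 * 19.84943 = 40.2943 s


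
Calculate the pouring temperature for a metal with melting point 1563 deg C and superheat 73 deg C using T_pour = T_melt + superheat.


Formula: T_pour = T_melt + Superheat
T_pour = 1563 + 73 = 1636 deg C

Final answer: 1636 deg C


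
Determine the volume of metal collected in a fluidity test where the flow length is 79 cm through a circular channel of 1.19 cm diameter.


Formula: V = pi * (d/2)^2 * L  (cylinder volume)
Radius = 1.19/2 = 0.595 cm
V = pi * 0.595^2 * 79 = 87.8640 cm^3

Final answer: 87.8640 cm^3


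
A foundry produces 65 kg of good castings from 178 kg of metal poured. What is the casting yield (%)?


Formula: Casting Yield = (W_good / W_total) * 100
Yield = (65 kg / 178 kg) * 100 = 36.5169%

36.5169%


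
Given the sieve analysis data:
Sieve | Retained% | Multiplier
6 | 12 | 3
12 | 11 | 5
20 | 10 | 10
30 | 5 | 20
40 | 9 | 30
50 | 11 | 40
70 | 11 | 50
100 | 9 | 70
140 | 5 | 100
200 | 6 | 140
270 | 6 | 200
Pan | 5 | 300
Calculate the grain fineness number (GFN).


Formula: GFN = sum(pct * multiplier) / sum(pct)
sum(pct * multiplier) = 6221
sum(pct) = 100
GFN = 6221 / 100 = 62.21

Final answer: 62.21


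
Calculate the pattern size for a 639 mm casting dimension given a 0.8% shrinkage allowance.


Formula: L_pattern = L_casting * (1 + shrinkage_rate/100)
Shrinkage factor = 1 + 0.8/100 = 1.008
L_pattern = 639 mm * 1.008 = 644.1120 mm

Answer: 644.1120 mm


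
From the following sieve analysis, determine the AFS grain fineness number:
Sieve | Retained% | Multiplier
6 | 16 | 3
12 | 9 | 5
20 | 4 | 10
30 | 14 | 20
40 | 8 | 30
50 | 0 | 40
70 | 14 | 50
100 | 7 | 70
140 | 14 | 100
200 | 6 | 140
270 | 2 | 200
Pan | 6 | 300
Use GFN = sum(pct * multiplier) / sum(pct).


Formula: GFN = sum(pct * multiplier) / sum(pct)
sum(pct * multiplier) = 6283
sum(pct) = 100
GFN = 6283 / 100 = 62.83

62.83


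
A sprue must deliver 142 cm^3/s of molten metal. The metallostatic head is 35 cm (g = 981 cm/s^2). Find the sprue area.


Formula: v = sqrt(2*g*h), A = Q/v
Velocity: v = sqrt(2 * 981 * 35) = sqrt(68670) = 262.0496 cm/s
Sprue area: A = Q / v = 142 / 262.0496 = 0.5419 cm^2

Final answer: 0.5419 cm^2


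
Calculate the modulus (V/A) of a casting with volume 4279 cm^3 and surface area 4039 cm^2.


Formula: Casting Modulus M = V / A
M = 4279 cm^3 / 4039 cm^2 = 1.0594 cm

Answer: 1.0594 cm


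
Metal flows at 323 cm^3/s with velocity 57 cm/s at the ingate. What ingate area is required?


Formula: A_ingate = Q / v  (continuity equation)
A = 323 cm^3/s / 57 cm/s = 5.6667 cm^2


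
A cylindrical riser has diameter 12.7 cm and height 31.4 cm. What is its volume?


Formula: V = pi * (D/2)^2 * H  (cylinder volume)
Radius = D/2 = 12.7/2 = 6.35 cm
V = pi * 6.35^2 * 31.4 = 3977.6537 cm^3

3977.6537 cm^3


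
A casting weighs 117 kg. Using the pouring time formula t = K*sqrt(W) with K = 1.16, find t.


Formula: t = K * sqrt(W)
sqrt(W) = sqrt(117) = 10.81665
t = 1.16 * 10.81665 = 12.5473 s

Final answer: 12.5473 s


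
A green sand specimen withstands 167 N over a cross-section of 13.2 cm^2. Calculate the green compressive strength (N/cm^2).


Formula: Compressive Strength = Force / Area
Strength = 167 N / 13.2 cm^2 = 12.6515 N/cm^2

12.6515 N/cm^2


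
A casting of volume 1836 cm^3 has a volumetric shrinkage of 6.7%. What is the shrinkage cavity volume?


Formula: V_shrink = V_casting * shrinkage_pct / 100
V_shrink = 1836 cm^3 * 6.7 / 100 = 123.0120 cm^3

Final answer: 123.0120 cm^3


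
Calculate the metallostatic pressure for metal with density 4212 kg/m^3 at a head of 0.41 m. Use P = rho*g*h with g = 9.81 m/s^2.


Formula: P = rho * g * h
rho * g = 4212 * 9.81 = 41319.72 N/m^3
P = 41319.72 * 0.41 = 16941.0852 Pa

Final answer: 16941.0852 Pa


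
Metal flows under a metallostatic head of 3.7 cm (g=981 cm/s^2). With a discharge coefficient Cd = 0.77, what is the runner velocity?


Formula: v = Cd * sqrt(2 * g * h)  (Torricelli with discharge coefficient)
2*g*h = 2 * 981 * 3.7 = 7259.4 cm^2/s^2
sqrt(7259.4) = 85.20211 cm/s
v = 0.77 * 85.20211 = 65.6056 cm/s

Final answer: 65.6056 cm/s


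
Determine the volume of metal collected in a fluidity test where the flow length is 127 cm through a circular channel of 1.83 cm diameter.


Formula: V = pi * (d/2)^2 * L  (cylinder volume)
Radius = 1.83/2 = 0.915 cm
V = pi * 0.915^2 * 127 = 334.0379 cm^3

Final answer: 334.0379 cm^3


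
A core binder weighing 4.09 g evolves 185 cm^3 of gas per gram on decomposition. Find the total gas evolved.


Formula: V_gas = W_binder * gas_evolution_rate
V = 4.09 g * 185 cm^3/g = 756.6500 cm^3


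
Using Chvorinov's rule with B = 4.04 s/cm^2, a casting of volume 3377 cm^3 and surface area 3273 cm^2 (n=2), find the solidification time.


Formula: t_s = B * (V/A)^n  (Chvorinov's rule, n=2)
Modulus M = V/A = 3377/3273 = 1.031775 cm
M^2 = 1.031775^2 = 1.064560 cm^2
t_s = 4.04 * 1.064560 = 4.3008 s

4.3008 s


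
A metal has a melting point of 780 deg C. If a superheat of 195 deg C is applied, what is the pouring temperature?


Formula: T_pour = T_melt + Superheat
T_pour = 780 + 195 = 975 deg C

975 deg C


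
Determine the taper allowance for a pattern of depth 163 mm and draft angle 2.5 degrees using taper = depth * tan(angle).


Formula: taper = depth * tan(draft_angle)
tan(2.5 deg) = 0.0436609
taper = 163 mm * 0.0436609 = 7.1167 mm

7.1167 mm


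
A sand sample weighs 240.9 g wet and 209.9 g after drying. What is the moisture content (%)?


Formula: MC = (W_wet - W_dry) / W_wet * 100
Water mass = 240.9 - 209.9 = 31.0 g
MC = 31.0 / 240.9 * 100 = 12.8684%

Answer: 12.8684%


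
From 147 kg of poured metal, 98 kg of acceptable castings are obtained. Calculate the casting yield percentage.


Formula: Casting Yield = (W_good / W_total) * 100
Yield = (98 kg / 147 kg) * 100 = 66.6667%

66.6667%


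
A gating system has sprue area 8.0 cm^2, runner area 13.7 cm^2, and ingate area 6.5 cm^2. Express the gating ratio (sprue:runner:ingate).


Sprue:Runner:Ingate = 1 : 13.7/8.0 : 6.5/8.0 = 1:1.71:0.81

Answer: 1:1.71:0.81


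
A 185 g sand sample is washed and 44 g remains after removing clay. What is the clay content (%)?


Formula: Clay% = (W_total - W_washed) / W_total * 100
Clay mass = 185 - 44 = 141 g
Clay% = 141 / 185 * 100 = 76.2162%

Answer: 76.2162%


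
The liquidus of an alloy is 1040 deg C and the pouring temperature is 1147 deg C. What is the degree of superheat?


Formula: Superheat = T_pour - T_melt
Superheat = 1147 - 1040 = 107 deg C


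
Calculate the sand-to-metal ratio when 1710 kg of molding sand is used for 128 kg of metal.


Formula: Sand-to-Metal Ratio = W_sand / W_metal
Ratio = 1710 kg / 128 kg = 13.3594

Answer: 13.3594


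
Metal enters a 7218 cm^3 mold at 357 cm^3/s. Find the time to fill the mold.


Formula: t_fill = V_mold / Q_flow
t = 7218 cm^3 / 357 cm^3/s = 20.2185 s


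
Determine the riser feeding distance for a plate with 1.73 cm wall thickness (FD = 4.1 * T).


Formula: FD = 4.1 * T  (riser feeding-distance rule)
FD = 4.1 * 1.73 cm = 7.0930 cm

Final answer: 7.0930 cm


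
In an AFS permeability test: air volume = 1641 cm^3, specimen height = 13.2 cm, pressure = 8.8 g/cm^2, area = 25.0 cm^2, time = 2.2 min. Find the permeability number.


Formula: Permeability Number P = (V * H) / (p * A * t)
Numerator: V * H = 1641 * 13.2 = 21661.2
Denominator: p * A * t = 8.8 * 25.0 * 2.2 = 484.0
P = 21661.2 / 484.0 = 44.7545


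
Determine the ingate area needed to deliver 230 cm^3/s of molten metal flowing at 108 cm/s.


Formula: A_ingate = Q / v  (continuity equation)
A = 230 cm^3/s / 108 cm/s = 2.1296 cm^2

Answer: 2.1296 cm^2


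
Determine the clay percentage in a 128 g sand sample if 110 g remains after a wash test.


Formula: Clay% = (W_total - W_washed) / W_total * 100
Clay mass = 128 - 110 = 18 g
Clay% = 18 / 128 * 100 = 14.0625%


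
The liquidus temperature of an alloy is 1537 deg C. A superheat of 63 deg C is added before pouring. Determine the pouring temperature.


Formula: T_pour = T_melt + Superheat
T_pour = 1537 + 63 = 1600 deg C

1600 deg C


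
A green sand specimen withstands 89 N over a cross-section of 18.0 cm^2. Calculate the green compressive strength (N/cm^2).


Formula: Compressive Strength = Force / Area
Strength = 89 N / 18.0 cm^2 = 4.9444 N/cm^2

Final answer: 4.9444 N/cm^2


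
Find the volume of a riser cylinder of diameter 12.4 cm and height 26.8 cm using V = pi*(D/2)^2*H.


Formula: V = pi * (D/2)^2 * H  (cylinder volume)
Radius = D/2 = 12.4/2 = 6.2 cm
V = pi * 6.2^2 * 26.8 = 3236.4436 cm^3

3236.4436 cm^3


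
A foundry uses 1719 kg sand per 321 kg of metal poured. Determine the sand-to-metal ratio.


Formula: Sand-to-Metal Ratio = W_sand / W_metal
Ratio = 1719 kg / 321 kg = 5.3551

Answer: 5.3551


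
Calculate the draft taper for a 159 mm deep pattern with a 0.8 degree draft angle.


Formula: taper = depth * tan(draft_angle)
tan(0.8 deg) = 0.0139635
taper = 159 mm * 0.0139635 = 2.2202 mm


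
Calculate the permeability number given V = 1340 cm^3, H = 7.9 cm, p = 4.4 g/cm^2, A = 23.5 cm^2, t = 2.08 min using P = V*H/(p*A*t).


Formula: Permeability Number P = (V * H) / (p * A * t)
Numerator: V * H = 1340 * 7.9 = 10586.0
Denominator: p * A * t = 4.4 * 23.5 * 2.08 = 215.072
P = 10586.0 / 215.072 = 49.2207

Answer: 49.2207


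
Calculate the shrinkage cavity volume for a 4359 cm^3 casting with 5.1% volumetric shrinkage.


Formula: V_shrink = V_casting * shrinkage_pct / 100
V_shrink = 4359 cm^3 * 5.1 / 100 = 222.3090 cm^3


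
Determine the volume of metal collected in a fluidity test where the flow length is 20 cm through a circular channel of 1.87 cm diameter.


Formula: V = pi * (d/2)^2 * L  (cylinder volume)
Radius = 1.87/2 = 0.935 cm
V = pi * 0.935^2 * 20 = 54.9292 cm^3

54.9292 cm^3


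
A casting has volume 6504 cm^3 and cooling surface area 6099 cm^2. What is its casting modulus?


Formula: Casting Modulus M = V / A
M = 6504 cm^3 / 6099 cm^2 = 1.0664 cm

Answer: 1.0664 cm


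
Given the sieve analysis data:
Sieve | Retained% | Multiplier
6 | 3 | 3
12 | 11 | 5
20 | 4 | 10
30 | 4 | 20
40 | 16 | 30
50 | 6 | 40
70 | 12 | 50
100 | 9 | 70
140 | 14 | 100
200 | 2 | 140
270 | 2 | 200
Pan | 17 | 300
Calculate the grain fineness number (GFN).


Formula: GFN = sum(pct * multiplier) / sum(pct)
sum(pct * multiplier) = 9314
sum(pct) = 100
GFN = 9314 / 100 = 93.14

93.14


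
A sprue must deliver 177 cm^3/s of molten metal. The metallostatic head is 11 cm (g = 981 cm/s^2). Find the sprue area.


Formula: v = sqrt(2*g*h), A = Q/v
Velocity: v = sqrt(2 * 981 * 11) = sqrt(21582) = 146.9081 cm/s
Sprue area: A = Q / v = 177 / 146.9081 = 1.2048 cm^2


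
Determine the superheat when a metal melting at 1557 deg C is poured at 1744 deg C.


Formula: Superheat = T_pour - T_melt
Superheat = 1744 - 1557 = 187 deg C


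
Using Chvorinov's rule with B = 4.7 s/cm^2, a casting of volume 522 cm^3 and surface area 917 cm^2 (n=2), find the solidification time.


Formula: t_s = B * (V/A)^n  (Chvorinov's rule, n=2)
Modulus M = V/A = 522/917 = 0.569248 cm
M^2 = 0.569248^2 = 0.324043 cm^2
t_s = 4.7 * 0.324043 = 1.5230 s

Final answer: 1.5230 s


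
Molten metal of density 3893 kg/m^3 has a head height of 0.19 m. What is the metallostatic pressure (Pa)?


Formula: P = rho * g * h
rho * g = 3893 * 9.81 = 38190.33 N/m^3
P = 38190.33 * 0.19 = 7256.1627 Pa

Answer: 7256.1627 Pa


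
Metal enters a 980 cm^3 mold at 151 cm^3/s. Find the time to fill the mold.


Formula: t_fill = V_mold / Q_flow
t = 980 cm^3 / 151 cm^3/s = 6.4901 s


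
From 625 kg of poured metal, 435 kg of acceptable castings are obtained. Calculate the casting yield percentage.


Formula: Casting Yield = (W_good / W_total) * 100
Yield = (435 kg / 625 kg) * 100 = 69.6000%

Answer: 69.6000%


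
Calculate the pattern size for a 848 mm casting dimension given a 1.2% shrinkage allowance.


Formula: L_pattern = L_casting * (1 + shrinkage_rate/100)
Shrinkage factor = 1 + 1.2/100 = 1.012
L_pattern = 848 mm * 1.012 = 858.1760 mm

858.1760 mm


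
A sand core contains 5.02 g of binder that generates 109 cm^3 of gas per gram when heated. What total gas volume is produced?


Formula: V_gas = W_binder * gas_evolution_rate
V = 5.02 g * 109 cm^3/g = 547.1800 cm^3


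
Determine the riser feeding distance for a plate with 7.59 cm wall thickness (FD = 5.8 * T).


Formula: FD = 5.8 * T  (riser feeding-distance rule)
FD = 5.8 * 7.59 cm = 44.0220 cm

Answer: 44.0220 cm


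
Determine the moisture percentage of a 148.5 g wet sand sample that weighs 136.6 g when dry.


Formula: MC = (W_wet - W_dry) / W_wet * 100
Water mass = 148.5 - 136.6 = 11.9 g
MC = 11.9 / 148.5 * 100 = 8.0135%

Final answer: 8.0135%


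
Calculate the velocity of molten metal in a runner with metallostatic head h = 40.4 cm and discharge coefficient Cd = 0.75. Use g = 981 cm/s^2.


Formula: v = Cd * sqrt(2 * g * h)  (Torricelli with discharge coefficient)
2*g*h = 2 * 981 * 40.4 = 79264.8 cm^2/s^2
sqrt(79264.8) = 281.54005 cm/s
v = 0.75 * 281.54005 = 211.1550 cm/s


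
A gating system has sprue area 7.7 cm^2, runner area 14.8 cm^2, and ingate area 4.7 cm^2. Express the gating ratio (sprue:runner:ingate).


Sprue:Runner:Ingate = 1 : 14.8/7.7 : 4.7/7.7 = 1:1.92:0.61

1:1.92:0.61


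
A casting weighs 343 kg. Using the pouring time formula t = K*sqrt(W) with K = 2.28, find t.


Formula: t = K * sqrt(W)
sqrt(W) = sqrt(343) = 18.52026
t = 2.28 * 18.52026 = 42.2262 s

42.2262 s


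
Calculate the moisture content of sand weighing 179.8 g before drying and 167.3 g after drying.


Formula: MC = (W_wet - W_dry) / W_wet * 100
Water mass = 179.8 - 167.3 = 12.5 g
MC = 12.5 / 179.8 * 100 = 6.9522%

6.9522%


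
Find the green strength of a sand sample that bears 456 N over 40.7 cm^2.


Formula: Compressive Strength = Force / Area
Strength = 456 N / 40.7 cm^2 = 11.2039 N/cm^2

11.2039 N/cm^2


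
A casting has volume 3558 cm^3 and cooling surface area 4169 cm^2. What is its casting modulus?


Formula: Casting Modulus M = V / A
M = 3558 cm^3 / 4169 cm^2 = 0.8534 cm

Answer: 0.8534 cm


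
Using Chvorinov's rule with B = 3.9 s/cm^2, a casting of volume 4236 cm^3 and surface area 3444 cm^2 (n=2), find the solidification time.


Formula: t_s = B * (V/A)^n  (Chvorinov's rule, n=2)
Modulus M = V/A = 4236/3444 = 1.229965 cm
M^2 = 1.229965^2 = 1.512814 cm^2
t_s = 3.9 * 1.512814 = 5.9000 s

Final answer: 5.9000 s


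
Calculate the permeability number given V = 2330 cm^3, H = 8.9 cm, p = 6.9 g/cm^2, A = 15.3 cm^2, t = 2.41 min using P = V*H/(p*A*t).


Formula: Permeability Number P = (V * H) / (p * A * t)
Numerator: V * H = 2330 * 8.9 = 20737.0
Denominator: p * A * t = 6.9 * 15.3 * 2.41 = 254.4237
P = 20737.0 / 254.4237 = 81.5058

Final answer: 81.5058


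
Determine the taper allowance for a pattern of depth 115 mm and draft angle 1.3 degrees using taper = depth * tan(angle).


Formula: taper = depth * tan(draft_angle)
tan(1.3 deg) = 0.0226932
taper = 115 mm * 0.0226932 = 2.6097 mm

2.6097 mm


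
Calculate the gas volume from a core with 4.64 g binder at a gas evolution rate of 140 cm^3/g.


Formula: V_gas = W_binder * gas_evolution_rate
V = 4.64 g * 140 cm^3/g = 649.6000 cm^3

Final answer: 649.6000 cm^3


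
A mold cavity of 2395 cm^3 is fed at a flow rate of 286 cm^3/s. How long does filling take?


Formula: t_fill = V_mold / Q_flow
t = 2395 cm^3 / 286 cm^3/s = 8.3741 s


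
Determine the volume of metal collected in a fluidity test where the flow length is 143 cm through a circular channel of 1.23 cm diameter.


Formula: V = pi * (d/2)^2 * L  (cylinder volume)
Radius = 1.23/2 = 0.615 cm
V = pi * 0.615^2 * 143 = 169.9167 cm^3

Answer: 169.9167 cm^3


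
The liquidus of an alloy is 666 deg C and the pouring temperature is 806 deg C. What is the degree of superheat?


Formula: Superheat = T_pour - T_melt
Superheat = 806 - 666 = 140 deg C

140 deg C


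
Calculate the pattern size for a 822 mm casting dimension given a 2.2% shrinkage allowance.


Formula: L_pattern = L_casting * (1 + shrinkage_rate/100)
Shrinkage factor = 1 + 2.2/100 = 1.022
L_pattern = 822 mm * 1.022 = 840.0840 mm

Final answer: 840.0840 mm


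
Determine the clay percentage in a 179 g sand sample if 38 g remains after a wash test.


Formula: Clay% = (W_total - W_washed) / W_total * 100
Clay mass = 179 - 38 = 141 g
Clay% = 141 / 179 * 100 = 78.7709%

78.7709%


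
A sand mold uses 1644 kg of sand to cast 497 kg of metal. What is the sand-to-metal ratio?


Formula: Sand-to-Metal Ratio = W_sand / W_metal
Ratio = 1644 kg / 497 kg = 3.3078

3.3078


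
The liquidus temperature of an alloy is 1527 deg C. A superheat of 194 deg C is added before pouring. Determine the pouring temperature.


Formula: T_pour = T_melt + Superheat
T_pour = 1527 + 194 = 1721 deg C

Answer: 1721 deg C


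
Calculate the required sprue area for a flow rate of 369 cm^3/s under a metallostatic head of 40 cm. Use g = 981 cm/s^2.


Formula: v = sqrt(2*g*h), A = Q/v
Velocity: v = sqrt(2 * 981 * 40) = sqrt(78480) = 280.1428 cm/s
Sprue area: A = Q / v = 369 / 280.1428 = 1.3172 cm^2

Answer: 1.3172 cm^2


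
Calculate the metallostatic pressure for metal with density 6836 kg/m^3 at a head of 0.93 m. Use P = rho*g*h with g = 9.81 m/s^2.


Formula: P = rho * g * h
rho * g = 6836 * 9.81 = 67061.16 N/m^3
P = 67061.16 * 0.93 = 62366.8788 Pa

Answer: 62366.8788 Pa


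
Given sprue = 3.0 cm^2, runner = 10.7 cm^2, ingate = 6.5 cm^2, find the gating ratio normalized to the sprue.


Sprue:Runner:Ingate = 1 : 10.7/3.0 : 6.5/3.0 = 1:3.57:2.17

Answer: 1:3.57:2.17


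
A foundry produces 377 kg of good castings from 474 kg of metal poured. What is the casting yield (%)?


Formula: Casting Yield = (W_good / W_total) * 100
Yield = (377 kg / 474 kg) * 100 = 79.5359%

Answer: 79.5359%


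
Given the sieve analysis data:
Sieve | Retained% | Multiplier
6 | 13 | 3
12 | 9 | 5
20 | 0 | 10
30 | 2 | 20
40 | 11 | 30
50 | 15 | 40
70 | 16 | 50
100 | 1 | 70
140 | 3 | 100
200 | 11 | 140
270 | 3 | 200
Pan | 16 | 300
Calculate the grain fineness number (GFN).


Formula: GFN = sum(pct * multiplier) / sum(pct)
sum(pct * multiplier) = 9164
sum(pct) = 100
GFN = 9164 / 100 = 91.64


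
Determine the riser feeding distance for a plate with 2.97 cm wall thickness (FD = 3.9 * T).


Formula: FD = 3.9 * T  (riser feeding-distance rule)
FD = 3.9 * 2.97 cm = 11.5830 cm

Answer: 11.5830 cm


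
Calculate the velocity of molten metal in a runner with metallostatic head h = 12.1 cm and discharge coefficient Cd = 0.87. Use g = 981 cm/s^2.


Formula: v = Cd * sqrt(2 * g * h)  (Torricelli with discharge coefficient)
2*g*h = 2 * 981 * 12.1 = 23740.2 cm^2/s^2
sqrt(23740.2) = 154.07855 cm/s
v = 0.87 * 154.07855 = 134.0483 cm/s

Answer: 134.0483 cm/s


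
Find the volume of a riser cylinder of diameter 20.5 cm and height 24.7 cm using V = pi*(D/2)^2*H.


Formula: V = pi * (D/2)^2 * H  (cylinder volume)
Radius = D/2 = 20.5/2 = 10.25 cm
V = pi * 10.25^2 * 24.7 = 8152.5704 cm^3

8152.5704 cm^3


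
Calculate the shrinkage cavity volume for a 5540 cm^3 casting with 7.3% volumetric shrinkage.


Formula: V_shrink = V_casting * shrinkage_pct / 100
V_shrink = 5540 cm^3 * 7.3 / 100 = 404.4200 cm^3

404.4200 cm^3


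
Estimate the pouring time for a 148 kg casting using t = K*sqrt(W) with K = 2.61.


Formula: t = K * sqrt(W)
sqrt(W) = sqrt(148) = 12.16553
t = 2.61 * 12.16553 = 31.7520 s

31.7520 s


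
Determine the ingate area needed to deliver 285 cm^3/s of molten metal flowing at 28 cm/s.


Formula: A_ingate = Q / v  (continuity equation)
A = 285 cm^3/s / 28 cm/s = 10.1786 cm^2

Answer: 10.1786 cm^2


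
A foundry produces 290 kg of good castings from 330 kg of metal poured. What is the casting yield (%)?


Formula: Casting Yield = (W_good / W_total) * 100
Yield = (290 kg / 330 kg) * 100 = 87.8788%

Answer: 87.8788%


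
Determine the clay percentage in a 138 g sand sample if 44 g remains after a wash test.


Formula: Clay% = (W_total - W_washed) / W_total * 100
Clay mass = 138 - 44 = 94 g
Clay% = 94 / 138 * 100 = 68.1159%


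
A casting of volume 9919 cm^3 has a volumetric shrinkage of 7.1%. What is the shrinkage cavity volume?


Formula: V_shrink = V_casting * shrinkage_pct / 100
V_shrink = 9919 cm^3 * 7.1 / 100 = 704.2490 cm^3

Final answer: 704.2490 cm^3


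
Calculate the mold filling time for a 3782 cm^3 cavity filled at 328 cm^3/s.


Formula: t_fill = V_mold / Q_flow
t = 3782 cm^3 / 328 cm^3/s = 11.5305 s


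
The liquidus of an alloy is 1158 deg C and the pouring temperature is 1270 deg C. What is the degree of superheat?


Formula: Superheat = T_pour - T_melt
Superheat = 1270 - 1158 = 112 deg C

Final answer: 112 deg C


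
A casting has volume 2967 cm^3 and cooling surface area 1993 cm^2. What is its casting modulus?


Formula: Casting Modulus M = V / A
M = 2967 cm^3 / 1993 cm^2 = 1.4887 cm


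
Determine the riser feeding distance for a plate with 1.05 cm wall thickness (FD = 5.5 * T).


Formula: FD = 5.5 * T  (riser feeding-distance rule)
FD = 5.5 * 1.05 cm = 5.7750 cm

Answer: 5.7750 cm


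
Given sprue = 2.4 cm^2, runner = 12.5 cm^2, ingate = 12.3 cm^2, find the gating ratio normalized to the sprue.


Sprue:Runner:Ingate = 1 : 12.5/2.4 : 12.3/2.4 = 1:5.21:5.13


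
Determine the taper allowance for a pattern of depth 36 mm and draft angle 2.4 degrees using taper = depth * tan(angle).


Formula: taper = depth * tan(draft_angle)
tan(2.4 deg) = 0.0419124
taper = 36 mm * 0.0419124 = 1.5088 mm

Final answer: 1.5088 mm


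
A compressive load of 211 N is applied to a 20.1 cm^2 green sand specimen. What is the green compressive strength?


Formula: Compressive Strength = Force / Area
Strength = 211 N / 20.1 cm^2 = 10.4975 N/cm^2

Answer: 10.4975 N/cm^2
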